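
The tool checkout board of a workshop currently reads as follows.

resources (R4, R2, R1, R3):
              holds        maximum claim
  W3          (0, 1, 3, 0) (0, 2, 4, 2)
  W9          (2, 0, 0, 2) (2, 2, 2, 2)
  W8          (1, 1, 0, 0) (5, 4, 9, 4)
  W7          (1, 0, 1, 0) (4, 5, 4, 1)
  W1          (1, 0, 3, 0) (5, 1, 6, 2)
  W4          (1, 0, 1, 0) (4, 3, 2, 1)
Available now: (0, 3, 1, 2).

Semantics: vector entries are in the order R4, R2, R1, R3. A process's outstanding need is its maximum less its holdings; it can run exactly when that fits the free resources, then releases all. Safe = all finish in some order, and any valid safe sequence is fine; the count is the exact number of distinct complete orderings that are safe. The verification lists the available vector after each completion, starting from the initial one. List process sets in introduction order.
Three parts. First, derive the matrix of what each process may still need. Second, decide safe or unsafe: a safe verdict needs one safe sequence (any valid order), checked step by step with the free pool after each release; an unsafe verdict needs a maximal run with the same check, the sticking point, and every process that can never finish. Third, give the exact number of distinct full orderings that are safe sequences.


(1) Outstanding need per process (order R4, R2, R1, R3):
  W3: (0, 1, 1, 2)
  W9: (0, 2, 2, 0)
  W8: (4, 3, 9, 4)
  W7: (3, 5, 3, 1)
  W1: (4, 1, 3, 2)
  W4: (3, 3, 1, 1)
(2) The state is UNSAFE.
Key observation: once W3, W9 finish, the pool peaks at (2, 4, 4, 4) — and every remaining process still needs more R4 than that.
The run W3, W9 cannot be extended any further. Check, step by step:
  pool = (0, 3, 1, 2)
  run W3 (needs (0, 1, 1, 2), free (0, 3, 1, 2)); after release of (0, 1, 3, 0) the pool is (0, 4, 4, 2)
  run W9 (needs (0, 2, 2, 0), free (0, 4, 4, 2)); after release of (2, 0, 0, 2) the pool is (2, 4, 4, 4)
  W8 still needs (4, 3, 9, 4) but only (2, 4, 4, 4) is free — short on R4 and R1
  W7 still needs (3, 5, 3, 1) but only (2, 4, 4, 4) is free — short on R4 and R2
  W1 still needs (4, 1, 3, 2) but only (2, 4, 4, 4) is free — short on R4
  W4 still needs (3, 3, 1, 1) but only (2, 4, 4, 4) is free — short on R4
Processes that can never finish: W8, W7, W1 and W4.
(3) The exact count: 0 of the possible complete orderings are safe sequences.


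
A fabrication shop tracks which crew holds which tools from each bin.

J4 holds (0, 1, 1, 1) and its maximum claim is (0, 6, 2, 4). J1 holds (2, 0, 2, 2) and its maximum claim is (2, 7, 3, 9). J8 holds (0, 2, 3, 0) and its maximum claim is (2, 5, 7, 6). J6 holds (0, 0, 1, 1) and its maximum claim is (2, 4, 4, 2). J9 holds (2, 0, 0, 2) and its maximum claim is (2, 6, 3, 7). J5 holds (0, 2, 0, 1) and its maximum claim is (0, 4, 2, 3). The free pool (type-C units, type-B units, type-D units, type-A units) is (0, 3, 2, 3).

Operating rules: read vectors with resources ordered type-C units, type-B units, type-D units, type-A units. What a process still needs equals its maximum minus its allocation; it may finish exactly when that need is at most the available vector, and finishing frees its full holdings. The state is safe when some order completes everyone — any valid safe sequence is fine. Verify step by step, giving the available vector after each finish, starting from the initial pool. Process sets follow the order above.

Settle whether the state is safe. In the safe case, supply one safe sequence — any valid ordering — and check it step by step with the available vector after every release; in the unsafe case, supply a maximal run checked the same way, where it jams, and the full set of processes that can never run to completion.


The state is SAFE; one workable sequence: J5, J4, J9, J6, J8, J1.
Key observation: J5 is the earliest step where a requested resource binds exactly: need (0, 2, 2, 2), pool (0, 3, 2, 3) at its turn.
Check, step by step:
  pool = (0, 3, 2, 3)
  run J5 (needs (0, 2, 2, 2), free (0, 3, 2, 3)); after release of (0, 2, 0, 1) the pool is (0, 5, 2, 4)
  run J4 (needs (0, 5, 1, 3), free (0, 5, 2, 4)); after release of (0, 1, 1, 1) the pool is (0, 6, 3, 5)
  run J9 (needs (0, 6, 3, 5), free (0, 6, 3, 5)); after release of (2, 0, 0, 2) the pool is (2, 6, 3, 7)
  run J6 (needs (2, 4, 3, 1), free (2, 6, 3, 7)); after release of (0, 0, 1, 1) the pool is (2, 6, 4, 8)
  run J8 (needs (2, 3, 4, 6), free (2, 6, 4, 8)); after release of (0, 2, 3, 0) the pool is (2, 8, 7, 8)
  run J1 (needs (0, 7, 1, 7), free (2, 8, 7, 8)); after release of (2, 0, 2, 2) the pool is (4, 8, 9, 10)


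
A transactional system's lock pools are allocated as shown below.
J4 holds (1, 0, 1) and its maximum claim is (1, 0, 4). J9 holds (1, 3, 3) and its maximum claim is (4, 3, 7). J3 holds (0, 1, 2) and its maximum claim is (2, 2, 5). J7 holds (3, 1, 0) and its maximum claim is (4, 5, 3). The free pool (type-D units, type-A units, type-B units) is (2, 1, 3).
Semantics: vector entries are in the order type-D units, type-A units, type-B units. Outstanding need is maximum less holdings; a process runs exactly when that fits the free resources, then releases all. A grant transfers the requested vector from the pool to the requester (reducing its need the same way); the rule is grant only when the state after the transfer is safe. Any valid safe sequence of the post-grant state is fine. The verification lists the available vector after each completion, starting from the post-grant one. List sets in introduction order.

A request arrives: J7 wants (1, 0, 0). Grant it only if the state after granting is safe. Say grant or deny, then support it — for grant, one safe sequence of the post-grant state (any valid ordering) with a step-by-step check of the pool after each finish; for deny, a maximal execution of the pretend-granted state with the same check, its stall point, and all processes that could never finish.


DENY. Granting would leave the state unsafe.
Key observation: after J4, J3 the pool peaks at (2, 2, 6), and each blocked process is short somewhere: J9 on type-D units; J7 on type-A units.
On the post-grant state, J4, J3 is a maximal run — nothing extends it. Walking it through:
  pool = (1, 1, 3)
  run J4 (needs (0, 0, 3), free (1, 1, 3)); after release of (1, 0, 1) the pool is (2, 1, 4)
  run J3 (needs (2, 1, 3), free (2, 1, 4)); after release of (0, 1, 2) the pool is (2, 2, 6)
  blocked: J9 wants (3, 0, 4), pool (2, 2, 6) — not enough type-D units
  blocked: J7 wants (0, 4, 3), pool (2, 2, 6) — not enough type-A units
Post-grant, the permanently blocked set is J9 and J7.


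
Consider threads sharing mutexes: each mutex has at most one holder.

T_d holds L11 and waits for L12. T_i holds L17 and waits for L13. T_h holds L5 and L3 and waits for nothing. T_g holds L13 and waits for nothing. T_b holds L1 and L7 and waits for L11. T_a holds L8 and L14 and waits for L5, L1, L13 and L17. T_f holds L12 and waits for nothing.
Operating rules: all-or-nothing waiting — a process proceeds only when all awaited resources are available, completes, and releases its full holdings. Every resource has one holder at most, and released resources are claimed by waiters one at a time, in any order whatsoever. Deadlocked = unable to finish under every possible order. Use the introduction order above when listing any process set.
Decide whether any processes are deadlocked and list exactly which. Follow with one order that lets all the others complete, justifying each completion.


The deadlocked set is empty.
Key observation: the wait relation is loop-free; peeling off processes with no waits unwinds the whole state.
A valid finishing order for the others: T_h, T_g, T_f, T_d, T_b, T_i, T_a.
Step-by-step check:
  run T_h (it waits on nothing); releases L5 and L3
  run T_g (it waits on nothing); releases L13
  run T_f (it waits on nothing); releases L12
  T_d waits on L12 — all released -> runs and releases L11
  T_b waits on L11 — all released -> runs and releases L1 and L7
  T_i waits on L13 — all released -> runs and releases L17
  T_a waits on L5, L1, L13 and L17 — all released -> runs and releases L8 and L14


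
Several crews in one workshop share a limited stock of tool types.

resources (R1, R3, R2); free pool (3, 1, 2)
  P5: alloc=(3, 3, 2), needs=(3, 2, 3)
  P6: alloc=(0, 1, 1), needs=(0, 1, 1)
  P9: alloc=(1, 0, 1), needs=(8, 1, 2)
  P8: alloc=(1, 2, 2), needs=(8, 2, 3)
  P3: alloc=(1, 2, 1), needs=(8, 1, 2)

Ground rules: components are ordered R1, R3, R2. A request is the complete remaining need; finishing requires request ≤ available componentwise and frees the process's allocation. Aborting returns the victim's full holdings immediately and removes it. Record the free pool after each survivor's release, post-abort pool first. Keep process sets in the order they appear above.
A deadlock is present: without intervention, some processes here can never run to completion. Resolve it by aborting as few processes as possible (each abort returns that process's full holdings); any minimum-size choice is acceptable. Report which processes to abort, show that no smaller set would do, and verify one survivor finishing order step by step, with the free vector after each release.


The answer: abort P9 and P8.
Key observation: P3 could never have finished before the abort; with (2, 2, 3) returned by P9 and P8, it fits at step 2.
Why nothing smaller works — every single abort fails: P5 alone leaves P9 blocked (short on R1); P6 alone leaves P9 blocked (short on R1); P9 alone leaves P8 blocked (short on R1); P8 alone leaves P9 blocked (short on R1); P3 alone leaves P9 blocked (short on R1).
The survivors complete as P5, P3, P6. Walking it through (starting from the post-abort pool):
  pool = (5, 3, 5)
  P5: need (3, 2, 3) fits (5, 3, 5); releases (3, 3, 2), pool now (8, 6, 7)
  P3: need (8, 1, 2) fits (8, 6, 7); releases (1, 2, 1), pool now (9, 8, 8)
  P6: need (0, 1, 1) fits (9, 8, 8); releases (0, 1, 1), pool now (9, 9, 9)


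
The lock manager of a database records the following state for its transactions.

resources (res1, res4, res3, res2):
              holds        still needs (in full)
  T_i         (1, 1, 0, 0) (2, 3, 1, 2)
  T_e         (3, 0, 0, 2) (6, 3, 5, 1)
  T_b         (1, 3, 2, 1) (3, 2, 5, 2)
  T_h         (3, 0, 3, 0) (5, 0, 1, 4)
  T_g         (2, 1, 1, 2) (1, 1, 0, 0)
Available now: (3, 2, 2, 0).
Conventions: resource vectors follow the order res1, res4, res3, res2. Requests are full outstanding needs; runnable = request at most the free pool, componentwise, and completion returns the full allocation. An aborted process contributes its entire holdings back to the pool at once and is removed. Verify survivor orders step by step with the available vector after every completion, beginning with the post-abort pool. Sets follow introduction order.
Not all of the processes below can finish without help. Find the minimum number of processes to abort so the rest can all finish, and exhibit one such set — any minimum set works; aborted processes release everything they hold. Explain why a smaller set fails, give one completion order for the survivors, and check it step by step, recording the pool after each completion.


Minimum abort set: T_b.
Key observation: no ordering could ever have run T_e before the abort of T_b; with (1, 3, 2, 1) back in the pool it fits at step 3.
No smaller set exists: with zero aborts the deadlock remains.
Survivors finish in the order: T_g, T_i, T_e, T_h. Walking it through (pool after the aborts first):
  pool = (4, 5, 4, 1)
  T_g: need (1, 1, 0, 0) fits (4, 5, 4, 1); releases (2, 1, 1, 2), pool now (6, 6, 5, 3)
  T_i: need (2, 3, 1, 2) fits (6, 6, 5, 3); releases (1, 1, 0, 0), pool now (7, 7, 5, 3)
  T_e: need (6, 3, 5, 1) fits (7, 7, 5, 3); releases (3, 0, 0, 2), pool now (10, 7, 5, 5)
  T_h: need (5, 0, 1, 4) fits (10, 7, 5, 5); releases (3, 0, 3, 0), pool now (13, 7, 8, 5)


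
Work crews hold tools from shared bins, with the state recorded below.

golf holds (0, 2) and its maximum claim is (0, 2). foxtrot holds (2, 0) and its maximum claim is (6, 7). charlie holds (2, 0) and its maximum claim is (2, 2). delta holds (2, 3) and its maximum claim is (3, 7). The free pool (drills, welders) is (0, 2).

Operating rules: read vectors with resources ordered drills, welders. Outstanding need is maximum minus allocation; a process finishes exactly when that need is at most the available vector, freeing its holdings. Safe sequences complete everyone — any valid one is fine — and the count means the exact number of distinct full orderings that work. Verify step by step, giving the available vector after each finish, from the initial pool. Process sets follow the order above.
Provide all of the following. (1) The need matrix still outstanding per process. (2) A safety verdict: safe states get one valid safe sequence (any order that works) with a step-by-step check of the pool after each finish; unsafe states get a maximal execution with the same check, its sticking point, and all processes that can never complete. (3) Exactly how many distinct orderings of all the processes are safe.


(1) Need matrix, components ordered drills, welders:
  golf: (0, 0)
  foxtrot: (4, 7)
  charlie: (0, 2)
  delta: (1, 4)
(2) SAFE — a valid safe sequence is golf, charlie, delta, foxtrot.
Key observation: delta is the earliest step where a requested resource binds exactly: need (1, 4), pool (2, 4) at its turn.
Step-by-step check:
  pool = (0, 2)
  golf: need (0, 0) fits (0, 2); releases (0, 2), pool now (0, 4)
  charlie: need (0, 2) fits (0, 4); releases (2, 0), pool now (2, 4)
  delta: need (1, 4) fits (2, 4); releases (2, 3), pool now (4, 7)
  foxtrot: need (4, 7) fits (4, 7); releases (2, 0), pool now (6, 7)
(3) Precisely 2 of the possible complete orderings are safe sequences.


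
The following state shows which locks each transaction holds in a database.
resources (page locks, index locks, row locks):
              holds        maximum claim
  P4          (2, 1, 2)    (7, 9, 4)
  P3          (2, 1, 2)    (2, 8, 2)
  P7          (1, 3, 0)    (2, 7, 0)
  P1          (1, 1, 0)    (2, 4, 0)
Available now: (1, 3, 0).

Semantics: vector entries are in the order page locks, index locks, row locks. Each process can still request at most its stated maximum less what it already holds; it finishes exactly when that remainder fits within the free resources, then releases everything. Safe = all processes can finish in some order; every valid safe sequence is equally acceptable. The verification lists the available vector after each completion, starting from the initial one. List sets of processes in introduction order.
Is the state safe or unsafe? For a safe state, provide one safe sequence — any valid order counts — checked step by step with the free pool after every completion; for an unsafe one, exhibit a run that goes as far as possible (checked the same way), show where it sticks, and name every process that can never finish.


SAFE — a valid safe sequence is P1, P7, P3, P4.
Key observation: the first exact fit in this order is P1 — it needs (1, 3, 0) with (1, 3, 0) free, meeting a requested resource to the last unit.
Verifying each step:
  pool = (1, 3, 0)
  P1 needs (1, 3, 0) <= (1, 3, 0) -> finishes; pool += (1, 1, 0) = (2, 4, 0)
  P7 needs (1, 4, 0) <= (2, 4, 0) -> finishes; pool += (1, 3, 0) = (3, 7, 0)
  P3 needs (0, 7, 0) <= (3, 7, 0) -> finishes; pool += (2, 1, 2) = (5, 8, 2)
  P4 needs (5, 8, 2) <= (5, 8, 2) -> finishes; pool += (2, 1, 2) = (7, 9, 4)


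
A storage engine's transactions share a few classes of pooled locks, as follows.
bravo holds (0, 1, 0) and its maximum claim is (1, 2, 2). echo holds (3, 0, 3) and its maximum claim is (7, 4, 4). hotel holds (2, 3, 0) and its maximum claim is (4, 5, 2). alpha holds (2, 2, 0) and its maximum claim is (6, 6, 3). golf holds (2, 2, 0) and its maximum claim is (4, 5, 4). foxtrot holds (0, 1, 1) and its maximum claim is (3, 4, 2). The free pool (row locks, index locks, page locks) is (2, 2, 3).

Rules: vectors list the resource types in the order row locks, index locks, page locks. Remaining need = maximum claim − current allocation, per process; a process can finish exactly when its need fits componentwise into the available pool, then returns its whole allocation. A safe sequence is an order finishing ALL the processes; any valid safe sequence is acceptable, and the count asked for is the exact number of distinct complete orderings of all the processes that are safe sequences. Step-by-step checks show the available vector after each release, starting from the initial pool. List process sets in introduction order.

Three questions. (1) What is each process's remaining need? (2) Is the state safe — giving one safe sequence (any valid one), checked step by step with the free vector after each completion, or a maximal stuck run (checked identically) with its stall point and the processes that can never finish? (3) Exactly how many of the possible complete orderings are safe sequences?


(1) Remaining need (order row locks, index locks, page locks):
  bravo: (1, 1, 2)
  echo: (4, 4, 1)
  hotel: (2, 2, 2)
  alpha: (4, 4, 3)
  golf: (2, 3, 4)
  foxtrot: (3, 3, 1)
(2) SAFE — a valid safe sequence is bravo, hotel, alpha, foxtrot, golf, echo.
Key observation: at hotel the run first touches a limit — (2, 2, 2) against (2, 3, 3), exact on a resource it actually requests.
Check, step by step:
  pool = (2, 2, 3)
  run bravo (needs (1, 1, 2), free (2, 2, 3)); after release of (0, 1, 0) the pool is (2, 3, 3)
  run hotel (needs (2, 2, 2), free (2, 3, 3)); after release of (2, 3, 0) the pool is (4, 6, 3)
  run alpha (needs (4, 4, 3), free (4, 6, 3)); after release of (2, 2, 0) the pool is (6, 8, 3)
  run foxtrot (needs (3, 3, 1), free (6, 8, 3)); after release of (0, 1, 1) the pool is (6, 9, 4)
  run golf (needs (2, 3, 4), free (6, 9, 4)); after release of (2, 2, 0) the pool is (8, 11, 4)
  run echo (needs (4, 4, 1), free (8, 11, 4)); after release of (3, 0, 3) the pool is (11, 11, 7)
(3) The exact count: 96 of the possible complete orderings are safe sequences.


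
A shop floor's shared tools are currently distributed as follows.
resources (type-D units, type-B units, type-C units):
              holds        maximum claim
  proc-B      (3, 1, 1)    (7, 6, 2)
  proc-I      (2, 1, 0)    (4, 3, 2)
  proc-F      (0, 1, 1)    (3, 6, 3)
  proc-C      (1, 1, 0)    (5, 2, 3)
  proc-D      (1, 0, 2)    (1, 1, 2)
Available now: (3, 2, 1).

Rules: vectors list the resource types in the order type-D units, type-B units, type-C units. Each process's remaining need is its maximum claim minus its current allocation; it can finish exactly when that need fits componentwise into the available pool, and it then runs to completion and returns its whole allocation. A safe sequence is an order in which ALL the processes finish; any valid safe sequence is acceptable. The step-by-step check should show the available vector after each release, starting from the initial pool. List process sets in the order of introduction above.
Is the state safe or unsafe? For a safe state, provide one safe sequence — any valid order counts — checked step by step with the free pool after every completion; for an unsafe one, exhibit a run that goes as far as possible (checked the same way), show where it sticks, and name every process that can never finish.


UNSAFE — no complete ordering exists.
Key observation: after proc-D, proc-C, proc-I complete, (7, 4, 3) is the best the pool ever gets, yet each leftover process wants more type-B units.
Going as far as possible: proc-D, proc-C, proc-I; after that, nothing fits. Walking it through:
  pool = (3, 2, 1)
  proc-D needs (0, 1, 0) <= (3, 2, 1) -> finishes; pool += (1, 0, 2) = (4, 2, 3)
  proc-C needs (4, 1, 3) <= (4, 2, 3) -> finishes; pool += (1, 1, 0) = (5, 3, 3)
  proc-I needs (2, 2, 2) <= (5, 3, 3) -> finishes; pool += (2, 1, 0) = (7, 4, 3)
  blocked: proc-B wants (4, 5, 1), pool (7, 4, 3) — not enough type-B units
  blocked: proc-F wants (3, 5, 2), pool (7, 4, 3) — not enough type-B units
Permanently blocked: proc-B and proc-F.


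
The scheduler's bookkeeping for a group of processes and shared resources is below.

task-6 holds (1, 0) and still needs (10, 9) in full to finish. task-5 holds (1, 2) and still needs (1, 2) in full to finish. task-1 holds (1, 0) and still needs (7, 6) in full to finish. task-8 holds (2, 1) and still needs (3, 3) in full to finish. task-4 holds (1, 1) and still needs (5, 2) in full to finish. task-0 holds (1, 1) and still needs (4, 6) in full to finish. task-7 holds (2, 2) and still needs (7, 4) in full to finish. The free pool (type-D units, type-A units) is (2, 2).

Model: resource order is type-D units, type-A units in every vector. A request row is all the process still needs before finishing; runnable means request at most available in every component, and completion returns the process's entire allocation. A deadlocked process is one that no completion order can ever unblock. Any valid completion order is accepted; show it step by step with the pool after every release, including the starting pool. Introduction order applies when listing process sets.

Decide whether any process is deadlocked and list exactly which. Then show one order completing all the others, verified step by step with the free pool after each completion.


No process is deadlocked.
Key observation: task-5 leads a chain of completions in which each release enables another process.
The rest can finish in the order task-5, task-8, task-4, task-0, task-1, task-7, task-6. Check, step by step:
  pool = (2, 2)
  task-5: need (1, 2) fits (2, 2); releases (1, 2), pool now (3, 4)
  task-8: need (3, 3) fits (3, 4); releases (2, 1), pool now (5, 5)
  task-4: need (5, 2) fits (5, 5); releases (1, 1), pool now (6, 6)
  task-0: need (4, 6) fits (6, 6); releases (1, 1), pool now (7, 7)
  task-1: need (7, 6) fits (7, 7); releases (1, 0), pool now (8, 7)
  task-7: need (7, 4) fits (8, 7); releases (2, 2), pool now (10, 9)
  task-6: need (10, 9) fits (10, 9); releases (1, 0), pool now (11, 9)


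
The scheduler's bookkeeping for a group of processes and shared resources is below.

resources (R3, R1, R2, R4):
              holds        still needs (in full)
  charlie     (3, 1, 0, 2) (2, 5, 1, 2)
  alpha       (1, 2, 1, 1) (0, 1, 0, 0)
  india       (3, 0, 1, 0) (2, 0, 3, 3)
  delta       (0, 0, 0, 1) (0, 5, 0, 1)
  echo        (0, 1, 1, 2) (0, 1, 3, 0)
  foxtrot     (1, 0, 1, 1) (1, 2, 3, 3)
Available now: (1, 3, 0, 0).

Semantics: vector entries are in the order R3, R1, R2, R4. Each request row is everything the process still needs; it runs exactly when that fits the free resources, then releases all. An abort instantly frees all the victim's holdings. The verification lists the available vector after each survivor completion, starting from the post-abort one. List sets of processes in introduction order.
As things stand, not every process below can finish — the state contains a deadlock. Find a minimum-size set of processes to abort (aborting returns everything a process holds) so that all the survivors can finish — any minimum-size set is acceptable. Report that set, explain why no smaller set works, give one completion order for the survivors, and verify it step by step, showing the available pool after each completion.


The answer: abort india and echo.
Key observation: before aborting india and echo, foxtrot was permanently blocked — no order could ever run it; afterwards it completes at step 4.
Minimality, checking each single-abort alternative: charlie alone leaves india blocked (short on R2); alpha alone leaves india blocked (short on R2); india alone leaves echo blocked (short on R2); delta alone leaves india blocked (short on R2); echo alone leaves india blocked (short on R2); foxtrot alone leaves india blocked (short on R2).
One survivor order: alpha, charlie, delta, foxtrot. Walking it through (post-abort pool first):
  pool = (4, 4, 2, 2)
  run alpha (needs (0, 1, 0, 0), free (4, 4, 2, 2)); after release of (1, 2, 1, 1) the pool is (5, 6, 3, 3)
  run charlie (needs (2, 5, 1, 2), free (5, 6, 3, 3)); after release of (3, 1, 0, 2) the pool is (8, 7, 3, 5)
  run delta (needs (0, 5, 0, 1), free (8, 7, 3, 5)); after release of (0, 0, 0, 1) the pool is (8, 7, 3, 6)
  run foxtrot (needs (1, 2, 3, 3), free (8, 7, 3, 6)); after release of (1, 0, 1, 1) the pool is (9, 7, 4, 7)


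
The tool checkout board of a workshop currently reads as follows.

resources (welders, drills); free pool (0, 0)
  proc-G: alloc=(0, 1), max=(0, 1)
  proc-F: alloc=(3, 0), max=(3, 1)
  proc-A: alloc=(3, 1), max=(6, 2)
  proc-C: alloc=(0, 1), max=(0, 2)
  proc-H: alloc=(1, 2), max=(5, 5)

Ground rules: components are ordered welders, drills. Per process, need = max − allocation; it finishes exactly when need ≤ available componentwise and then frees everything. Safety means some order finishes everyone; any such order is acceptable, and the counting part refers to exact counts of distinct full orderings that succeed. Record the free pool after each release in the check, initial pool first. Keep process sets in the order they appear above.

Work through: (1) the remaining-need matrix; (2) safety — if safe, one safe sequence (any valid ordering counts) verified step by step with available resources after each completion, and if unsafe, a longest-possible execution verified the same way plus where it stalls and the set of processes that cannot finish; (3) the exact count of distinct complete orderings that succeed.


(1) Remaining need (order welders, drills):
  proc-G: (0, 0)
  proc-F: (0, 1)
  proc-A: (3, 1)
  proc-C: (0, 1)
  proc-H: (4, 3)
(2) SAFE. One safe sequence: proc-G, proc-C, proc-F, proc-A, proc-H.
Key observation: proc-C marks the first exact bind of the order: its need (0, 1) fits the free (0, 1) with zero slack on a requested resource.
Step-by-step check:
  pool = (0, 0)
  proc-G needs (0, 0) <= (0, 0) -> finishes; pool += (0, 1) = (0, 1)
  proc-C needs (0, 1) <= (0, 1) -> finishes; pool += (0, 1) = (0, 2)
  proc-F needs (0, 1) <= (0, 2) -> finishes; pool += (3, 0) = (3, 2)
  proc-A needs (3, 1) <= (3, 2) -> finishes; pool += (3, 1) = (6, 3)
  proc-H needs (4, 3) <= (6, 3) -> finishes; pool += (1, 2) = (7, 5)
(3) The exact count: 3 of the possible complete orderings are safe sequences.


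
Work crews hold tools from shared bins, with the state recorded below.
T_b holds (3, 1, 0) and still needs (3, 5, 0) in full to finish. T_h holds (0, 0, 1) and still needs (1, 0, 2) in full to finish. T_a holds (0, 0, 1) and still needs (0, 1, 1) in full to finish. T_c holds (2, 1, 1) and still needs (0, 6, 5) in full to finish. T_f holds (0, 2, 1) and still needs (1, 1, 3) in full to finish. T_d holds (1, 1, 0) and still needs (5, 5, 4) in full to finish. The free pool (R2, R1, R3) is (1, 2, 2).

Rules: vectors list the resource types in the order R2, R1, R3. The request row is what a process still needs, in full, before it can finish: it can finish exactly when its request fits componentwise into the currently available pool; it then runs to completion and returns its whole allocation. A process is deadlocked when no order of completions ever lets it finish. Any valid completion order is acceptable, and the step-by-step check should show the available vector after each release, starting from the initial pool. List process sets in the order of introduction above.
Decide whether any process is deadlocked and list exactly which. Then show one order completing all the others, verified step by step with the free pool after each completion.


Deadlocked set: T_b, T_c and T_d.
Key observation: T_h, T_a, T_f can finish, but then (1, 4, 5) is all there is, and the blocked group's R1 demands exceed it.
A valid finishing order for the others: T_h, T_a, T_f. Verifying each step:
  pool = (1, 2, 2)
  run T_h (needs (1, 0, 2), free (1, 2, 2)); after release of (0, 0, 1) the pool is (1, 2, 3)
  run T_a (needs (0, 1, 1), free (1, 2, 3)); after release of (0, 0, 1) the pool is (1, 2, 4)
  run T_f (needs (1, 1, 3), free (1, 2, 4)); after release of (0, 2, 1) the pool is (1, 4, 5)
The stuck group stays short no matter what:
  blocked: T_b wants (3, 5, 0), pool (1, 4, 5) — not enough R2 and R1
  blocked: T_c wants (0, 6, 5), pool (1, 4, 5) — not enough R1
  blocked: T_d wants (5, 5, 4), pool (1, 4, 5) — not enough R2 and R1


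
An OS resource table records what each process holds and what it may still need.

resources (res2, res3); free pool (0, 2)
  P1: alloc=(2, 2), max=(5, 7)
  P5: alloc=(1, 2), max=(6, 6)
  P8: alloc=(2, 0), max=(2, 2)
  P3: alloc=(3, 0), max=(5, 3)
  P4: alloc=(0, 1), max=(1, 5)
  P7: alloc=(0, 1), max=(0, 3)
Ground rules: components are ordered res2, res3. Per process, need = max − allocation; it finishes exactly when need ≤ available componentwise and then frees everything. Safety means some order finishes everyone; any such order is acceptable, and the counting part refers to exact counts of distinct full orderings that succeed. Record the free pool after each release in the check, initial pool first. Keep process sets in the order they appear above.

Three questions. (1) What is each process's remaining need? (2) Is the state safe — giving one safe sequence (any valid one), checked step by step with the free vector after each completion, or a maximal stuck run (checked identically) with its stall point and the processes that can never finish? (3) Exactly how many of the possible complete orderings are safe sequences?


(1) Need matrix, components ordered res2, res3:
  P1: (3, 5)
  P5: (5, 4)
  P8: (0, 2)
  P3: (2, 3)
  P4: (1, 4)
  P7: (0, 2)
(2) UNSAFE.
Key observation: the wall is res3: completing P8, P7, P3 brings the pool only to (5, 3), and all the rest need more.
A maximal execution: P8, P7, P3 — then nothing else fits. Verifying each step:
  pool = (0, 2)
  run P8 (needs (0, 2), free (0, 2)); after release of (2, 0) the pool is (2, 2)
  run P7 (needs (0, 2), free (2, 2)); after release of (0, 1) the pool is (2, 3)
  run P3 (needs (2, 3), free (2, 3)); after release of (3, 0) the pool is (5, 3)
  blocked: P1 wants (3, 5), pool (5, 3) — not enough res3
  blocked: P5 wants (5, 4), pool (5, 3) — not enough res3
  blocked: P4 wants (1, 4), pool (5, 3) — not enough res3
Processes that can never finish: P1, P5 and P4.
(3) The exact count: 0 of the possible complete orderings are safe sequences.


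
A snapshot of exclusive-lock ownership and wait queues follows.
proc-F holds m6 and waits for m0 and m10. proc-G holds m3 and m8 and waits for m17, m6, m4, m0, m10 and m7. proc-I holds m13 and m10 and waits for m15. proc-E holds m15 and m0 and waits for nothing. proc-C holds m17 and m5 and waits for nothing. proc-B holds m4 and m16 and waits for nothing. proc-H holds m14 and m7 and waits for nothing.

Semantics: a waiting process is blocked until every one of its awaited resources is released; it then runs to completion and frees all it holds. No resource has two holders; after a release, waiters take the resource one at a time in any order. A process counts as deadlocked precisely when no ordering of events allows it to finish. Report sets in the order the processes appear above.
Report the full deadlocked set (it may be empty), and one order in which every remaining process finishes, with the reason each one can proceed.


The deadlocked set is empty.
Key observation: although several processes wait, no cycle exists — each chain bottoms out at a free runner.
The rest can finish in the order proc-E, proc-H, proc-C, proc-I, proc-F, proc-B, proc-G.
Verifying each step:
  proc-E: no waits; runs immediately, freeing m15 and m0
  proc-H: no waits; runs immediately, freeing m14 and m7
  proc-C: no waits; runs immediately, freeing m17 and m5
  run proc-I (all its waits — m15 — are resolved); releases m13 and m10
  run proc-F (all its waits — m0 and m10 — are resolved); releases m6
  proc-B: no waits; runs immediately, freeing m4 and m16
  run proc-G (all its waits — m17, m6, m4, m0, m10 and m7 — are resolved); releases m3 and m8


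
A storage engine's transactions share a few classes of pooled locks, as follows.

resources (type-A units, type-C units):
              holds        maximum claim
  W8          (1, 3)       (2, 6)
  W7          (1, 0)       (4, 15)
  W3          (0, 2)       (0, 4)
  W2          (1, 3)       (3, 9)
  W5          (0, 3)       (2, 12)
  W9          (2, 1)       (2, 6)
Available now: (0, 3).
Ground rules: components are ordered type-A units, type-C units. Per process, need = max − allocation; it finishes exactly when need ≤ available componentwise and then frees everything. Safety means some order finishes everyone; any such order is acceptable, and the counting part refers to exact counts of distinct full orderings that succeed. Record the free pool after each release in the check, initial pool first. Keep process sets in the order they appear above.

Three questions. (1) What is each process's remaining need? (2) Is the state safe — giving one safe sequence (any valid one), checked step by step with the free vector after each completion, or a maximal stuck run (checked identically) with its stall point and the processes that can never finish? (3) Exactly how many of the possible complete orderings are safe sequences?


(1) Outstanding need per process (order type-A units, type-C units):
  W8: (1, 3)
  W7: (3, 15)
  W3: (0, 2)
  W2: (2, 6)
  W5: (2, 9)
  W9: (0, 5)
(2) SAFE — a valid safe sequence is W3, W9, W2, W8, W5, W7.
Key observation: the first exact fit in this order is W9 — it needs (0, 5) with (0, 5) free, meeting a requested resource to the last unit.
Verifying each step:
  pool = (0, 3)
  W3: need (0, 2) fits (0, 3); releases (0, 2), pool now (0, 5)
  W9: need (0, 5) fits (0, 5); releases (2, 1), pool now (2, 6)
  W2: need (2, 6) fits (2, 6); releases (1, 3), pool now (3, 9)
  W8: need (1, 3) fits (3, 9); releases (1, 3), pool now (4, 12)
  W5: need (2, 9) fits (4, 12); releases (0, 3), pool now (4, 15)
  W7: need (3, 15) fits (4, 15); releases (1, 0), pool now (5, 15)
(3) The exact count: 4 of the possible complete orderings are safe sequences.


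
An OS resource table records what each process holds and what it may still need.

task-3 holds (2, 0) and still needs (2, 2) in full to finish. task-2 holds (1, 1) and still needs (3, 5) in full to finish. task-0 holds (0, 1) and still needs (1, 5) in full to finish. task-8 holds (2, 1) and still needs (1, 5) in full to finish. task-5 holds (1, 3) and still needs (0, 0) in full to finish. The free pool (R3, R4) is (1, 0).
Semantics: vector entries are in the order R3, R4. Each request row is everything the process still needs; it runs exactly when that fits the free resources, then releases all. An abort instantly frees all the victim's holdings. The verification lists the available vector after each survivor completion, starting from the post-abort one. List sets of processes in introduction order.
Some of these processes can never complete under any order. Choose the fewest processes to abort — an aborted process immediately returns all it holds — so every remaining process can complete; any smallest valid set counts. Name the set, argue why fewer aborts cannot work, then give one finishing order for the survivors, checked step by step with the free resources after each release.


The answer: abort task-2 and task-0.
Key observation: aborting task-2 and task-0 returns (1, 2), and task-8 — hopeless before — runs at step 2 with the returned capacity in the pool.
Why nothing smaller works — every single abort fails: task-3 alone leaves task-2 blocked (short on R4); task-2 alone leaves task-0 blocked (short on R4); task-0 alone leaves task-2 blocked (short on R4); task-8 alone leaves task-2 blocked (short on R4); task-5 alone leaves task-2 blocked (short on R4).
Survivors finish in the order: task-5, task-8, task-3. Verifying each step (pool after the aborts first):
  pool = (2, 2)
  task-5: need (0, 0) fits (2, 2); releases (1, 3), pool now (3, 5)
  task-8: need (1, 5) fits (3, 5); releases (2, 1), pool now (5, 6)
  task-3: need (2, 2) fits (5, 6); releases (2, 0), pool now (7, 6)


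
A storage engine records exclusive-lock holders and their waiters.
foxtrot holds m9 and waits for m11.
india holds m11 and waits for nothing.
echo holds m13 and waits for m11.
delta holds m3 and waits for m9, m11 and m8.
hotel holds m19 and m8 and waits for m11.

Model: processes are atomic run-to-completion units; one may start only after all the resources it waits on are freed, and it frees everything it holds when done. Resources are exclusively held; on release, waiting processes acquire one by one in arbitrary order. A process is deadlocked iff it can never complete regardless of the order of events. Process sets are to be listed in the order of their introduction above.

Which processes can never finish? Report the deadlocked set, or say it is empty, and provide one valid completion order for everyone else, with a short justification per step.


The deadlocked set is empty.
Key observation: all waits point, directly or indirectly, at processes that can finish, so nothing is permanently blocked.
A valid finishing order for the others: india, hotel, echo, foxtrot, delta.
Walking it through:
  india: no waits; runs immediately, freeing m11
  hotel waits on m11 — all released -> runs and releases m19 and m8
  echo waits on m11 — all released -> runs and releases m13
  foxtrot waits on m11 — all released -> runs and releases m9
  delta waits on m9, m11 and m8 — all released -> runs and releases m3


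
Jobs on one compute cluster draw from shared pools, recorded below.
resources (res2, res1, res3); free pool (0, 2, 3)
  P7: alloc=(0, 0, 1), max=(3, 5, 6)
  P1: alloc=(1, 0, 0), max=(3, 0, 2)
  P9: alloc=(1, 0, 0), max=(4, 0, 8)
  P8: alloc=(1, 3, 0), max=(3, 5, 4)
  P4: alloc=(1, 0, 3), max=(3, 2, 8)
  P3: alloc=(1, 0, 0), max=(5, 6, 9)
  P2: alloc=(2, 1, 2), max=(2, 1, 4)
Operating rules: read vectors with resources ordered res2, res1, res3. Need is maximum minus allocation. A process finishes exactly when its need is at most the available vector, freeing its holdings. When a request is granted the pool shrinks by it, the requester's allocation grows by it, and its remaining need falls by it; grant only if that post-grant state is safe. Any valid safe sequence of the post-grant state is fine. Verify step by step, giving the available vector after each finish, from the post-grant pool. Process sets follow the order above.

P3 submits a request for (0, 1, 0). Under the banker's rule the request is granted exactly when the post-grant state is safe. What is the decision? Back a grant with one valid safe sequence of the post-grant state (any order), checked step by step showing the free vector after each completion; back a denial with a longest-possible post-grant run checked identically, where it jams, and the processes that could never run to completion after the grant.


GRANT — the state after the grant stays safe, e.g. via P2, P8, P7, P4, P1, P3, P9.
Key observation: the grant leaves (0, 1, 3) free — enough for P2, whose release restarts the cascade.
Check on the post-grant state, step by step:
  pool = (0, 1, 3)
  P2: need (0, 0, 2) fits (0, 1, 3); releases (2, 1, 2), pool now (2, 2, 5)
  P8: need (2, 2, 4) fits (2, 2, 5); releases (1, 3, 0), pool now (3, 5, 5)
  P7: need (3, 5, 5) fits (3, 5, 5); releases (0, 0, 1), pool now (3, 5, 6)
  P4: need (2, 2, 5) fits (3, 5, 6); releases (1, 0, 3), pool now (4, 5, 9)
  P1: need (2, 0, 2) fits (4, 5, 9); releases (1, 0, 0), pool now (5, 5, 9)
  P3: need (4, 5, 9) fits (5, 5, 9); releases (1, 1, 0), pool now (6, 6, 9)
  P9: need (3, 0, 8) fits (6, 6, 9); releases (1, 0, 0), pool now (7, 6, 9)


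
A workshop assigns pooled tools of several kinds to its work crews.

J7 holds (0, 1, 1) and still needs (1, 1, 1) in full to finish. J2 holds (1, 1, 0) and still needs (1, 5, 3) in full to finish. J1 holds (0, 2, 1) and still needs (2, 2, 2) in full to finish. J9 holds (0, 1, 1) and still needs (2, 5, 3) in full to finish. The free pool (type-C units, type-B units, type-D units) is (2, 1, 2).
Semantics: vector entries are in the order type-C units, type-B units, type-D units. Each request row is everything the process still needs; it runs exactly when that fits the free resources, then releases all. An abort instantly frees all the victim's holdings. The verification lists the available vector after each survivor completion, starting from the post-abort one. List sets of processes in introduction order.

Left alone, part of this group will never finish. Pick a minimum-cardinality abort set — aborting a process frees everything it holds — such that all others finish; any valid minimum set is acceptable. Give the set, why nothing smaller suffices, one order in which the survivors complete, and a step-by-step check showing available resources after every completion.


Abort J9.
Key observation: the returned (0, 1, 1) from J9 is what brings J2 — unrunnable before, under any order — into play at step 3.
Minimality: the empty abort set fails — the state is deadlocked as it stands.
The survivors complete as J7, J1, J2. Verifying each step (starting from the post-abort pool):
  pool = (2, 2, 3)
  J7 needs (1, 1, 1) <= (2, 2, 3) -> finishes; pool += (0, 1, 1) = (2, 3, 4)
  J1 needs (2, 2, 2) <= (2, 3, 4) -> finishes; pool += (0, 2, 1) = (2, 5, 5)
  J2 needs (1, 5, 3) <= (2, 5, 5) -> finishes; pool += (1, 1, 0) = (3, 6, 5)
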